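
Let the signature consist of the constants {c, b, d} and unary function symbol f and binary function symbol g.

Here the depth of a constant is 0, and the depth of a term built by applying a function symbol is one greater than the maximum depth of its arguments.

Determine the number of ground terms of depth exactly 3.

Count level by level. With function symbols f/1, g/2, the terms of depth ≤ k are the 3 constants together with each function applied to depth-≤(k−1) tuples, so N_k = 3 + N_{k-1} + N_{k-1}^2.
N_0 = 3
N_1 = 3 + 3 + 3^2 = 15
N_2 = 3 + 15 + 15^2 = 243
N_3 = 3 + 243 + 243^2 = 59295
Terms of depth exactly 3: N_3 − N_2 = 59295 − 243 = 59052.

59052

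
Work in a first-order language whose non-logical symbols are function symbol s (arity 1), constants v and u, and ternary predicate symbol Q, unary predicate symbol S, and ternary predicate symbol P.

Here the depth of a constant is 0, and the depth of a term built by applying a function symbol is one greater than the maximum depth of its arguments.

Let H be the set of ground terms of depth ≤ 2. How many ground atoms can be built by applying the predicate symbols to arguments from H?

First count ground terms of depth ≤ 2.
Write N_k for the number of ground terms of depth ≤ k. A term of depth ≤ k is either a constant or a function symbol applied to arguments of depth ≤ k−1, so N_k = 2 + N_{k-1}.
N_0 = 2
N_1 = 2 + 2 = 4
N_2 = 2 + 4 = 6
So |H| = 6.
For each predicate symbol, the number of ground atoms is |H| raised to its arity; summing:
  Q: 6^3 = 216;  S: 6;  P: 6^3 = 216
Total ground atoms: 216 + 6 + 216 = 438.

438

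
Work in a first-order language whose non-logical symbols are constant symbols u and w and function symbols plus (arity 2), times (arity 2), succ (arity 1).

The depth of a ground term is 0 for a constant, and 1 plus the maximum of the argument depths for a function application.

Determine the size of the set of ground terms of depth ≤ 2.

302

Let N_k count ground terms of depth at most k. Each non-constant term of depth ≤ k is some function symbol applied to depth-≤(k−1) arguments, giving N_k = 2 + N_{k-1}^2 + N_{k-1}^2 + N_{k-1}.
N_0 = 2
N_1 = 2 + 2^2 + 2^2 + 2 = 12
N_2 = 2 + 12^2 + 12^2 + 12 = 302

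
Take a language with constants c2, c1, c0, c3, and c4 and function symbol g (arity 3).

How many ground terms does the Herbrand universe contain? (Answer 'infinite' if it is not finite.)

The signature has at least one function symbol (g, arity 3) and at least one constant (c2).
Iterating g gives infinitely many distinct ground terms: c2, g(c2, c2, c2), g(g(c2, c2, c2), g(c2, c2, c2), g(c2, c2, c2)), ...
So the Herbrand universe is infinite.

infinite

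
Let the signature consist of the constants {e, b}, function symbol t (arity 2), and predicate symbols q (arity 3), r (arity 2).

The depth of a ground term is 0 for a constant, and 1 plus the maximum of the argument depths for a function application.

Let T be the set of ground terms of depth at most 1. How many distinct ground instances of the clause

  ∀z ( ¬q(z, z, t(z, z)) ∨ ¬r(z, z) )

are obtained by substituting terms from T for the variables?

6

Ground terms of depth ≤ 1:
  Let N_k count ground terms of depth at most k. Each non-constant term of depth ≤ k is some function symbol applied to depth-≤(k−1) arguments, giving N_k = 2 + N_{k-1}^2.
  N_0 = 2
  N_1 = 2 + 2^2 = 6
  Explicitly: e, b, t(e, e), t(e, b), t(b, e), t(b, b).
So there are 6 ground terms available for substitution.
The body mentions the single quantified variable z; since ground terms form a free algebra, no two substitutions collapse to the same formula.
Number of ground instances = 6.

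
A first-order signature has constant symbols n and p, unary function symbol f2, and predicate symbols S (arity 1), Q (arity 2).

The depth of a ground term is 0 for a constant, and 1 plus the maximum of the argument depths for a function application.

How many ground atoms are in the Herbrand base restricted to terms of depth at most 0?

First count ground terms of depth ≤ 0.
Count level by level. With function symbols f2/1, the terms of depth ≤ k are the 2 constants together with each function applied to depth-≤(k−1) tuples, so N_k = 2 + N_{k-1}.
N_0 = 2
Explicitly: n, p.
So |H| = 2.
Ground atoms are formed by filling each argument slot of a predicate with a term from H, so an r-ary predicate gives |H|^r atoms:
  S: 2;  Q: 2^2 = 4
Total ground atoms: 2 + 4 = 6.

6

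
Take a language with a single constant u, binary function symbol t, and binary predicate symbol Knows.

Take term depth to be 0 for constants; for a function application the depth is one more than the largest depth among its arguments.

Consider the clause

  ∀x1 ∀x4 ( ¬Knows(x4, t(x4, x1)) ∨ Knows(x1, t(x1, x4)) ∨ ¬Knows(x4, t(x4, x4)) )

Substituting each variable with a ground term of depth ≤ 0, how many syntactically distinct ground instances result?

1

Ground terms of depth ≤ 0:
  Write N_k for the number of ground terms of depth ≤ k. A term of depth ≤ k is either a constant or a function symbol applied to arguments of depth ≤ k−1, so N_k = 1 + N_{k-1}^2.
  N_0 = 1
  Explicitly: u.
So there is exactly 1 ground term available for substitution.
The clause has 2 distinct variables (x1, x4), each appearing in the body. In the free term algebra distinct substitutions yield syntactically distinct ground instances.
Number of ground instances = 1^2 = 1.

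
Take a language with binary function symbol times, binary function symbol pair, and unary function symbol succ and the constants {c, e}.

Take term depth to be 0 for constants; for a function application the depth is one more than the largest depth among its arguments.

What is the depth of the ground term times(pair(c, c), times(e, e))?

2

depth(pair(c, c)) = 1 + max(0, 0) = 1
depth(times(e, e)) = 1 + max(0, 0) = 1
depth(times(pair(c, c), times(e, e))) = 1 + max(1, 1) = 2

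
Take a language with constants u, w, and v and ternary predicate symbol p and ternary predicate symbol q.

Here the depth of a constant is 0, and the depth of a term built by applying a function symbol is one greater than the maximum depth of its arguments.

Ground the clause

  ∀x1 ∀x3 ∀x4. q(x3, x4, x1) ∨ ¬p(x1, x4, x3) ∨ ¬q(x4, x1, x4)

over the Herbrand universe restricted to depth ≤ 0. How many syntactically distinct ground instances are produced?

Ground terms of depth ≤ 0:
  With no function symbols every ground term is a constant, so there are exactly 3 ground terms at every depth bound.
  N_0 = 3
  Explicitly: u, w, v.
So there are 3 ground terms available for substitution.
The body mentions every one of the 3 quantified variables; since ground terms form a free algebra, no two substitutions collapse to the same formula.
Number of ground instances = 3^3 = 27.

27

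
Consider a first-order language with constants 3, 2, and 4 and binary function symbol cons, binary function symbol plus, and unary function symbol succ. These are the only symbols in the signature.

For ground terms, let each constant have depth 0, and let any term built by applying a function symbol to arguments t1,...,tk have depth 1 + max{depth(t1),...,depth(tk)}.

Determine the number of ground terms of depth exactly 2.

Let N_k count ground terms of depth at most k. Each non-constant term of depth ≤ k is some function symbol applied to depth-≤(k−1) arguments, giving N_k = 3 + N_{k-1}^2 + N_{k-1}^2 + N_{k-1}.
N_0 = 3
N_1 = 3 + 3^2 + 3^2 + 3 = 24
N_2 = 3 + 24^2 + 24^2 + 24 = 1179
Terms of depth exactly 2: N_2 − N_1 = 1179 − 24 = 1155.

1155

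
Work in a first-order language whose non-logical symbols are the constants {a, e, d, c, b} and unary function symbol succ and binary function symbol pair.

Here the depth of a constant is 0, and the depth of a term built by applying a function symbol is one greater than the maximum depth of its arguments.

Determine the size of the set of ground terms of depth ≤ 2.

Write N_k for the number of ground terms of depth ≤ k. A term of depth ≤ k is either a constant or a function symbol applied to arguments of depth ≤ k−1, so N_k = 5 + N_{k-1} + N_{k-1}^2.
N_0 = 5
N_1 = 5 + 5 + 5^2 = 35
N_2 = 5 + 35 + 35^2 = 1265

1265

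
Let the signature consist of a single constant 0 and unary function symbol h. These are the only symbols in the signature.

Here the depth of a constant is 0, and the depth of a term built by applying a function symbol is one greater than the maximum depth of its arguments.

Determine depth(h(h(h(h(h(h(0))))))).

6

depth(h(0)) = 1 + depth(0) = 1 + 0 = 1
depth(h(h(0))) = 1 + depth(h(0)) = 1 + 1 = 2
depth(h(h(h(0)))) = 1 + depth(h(h(0))) = 1 + 2 = 3
depth(h(h(h(h(0))))) = 1 + depth(h(h(h(0)))) = 1 + 3 = 4
depth(h(h(h(h(h(0)))))) = 1 + depth(h(h(h(h(0))))) = 1 + 4 = 5
depth(h(h(h(h(h(h(0))))))) = 1 + depth(h(h(h(h(h(0)))))) = 1 + 5 = 6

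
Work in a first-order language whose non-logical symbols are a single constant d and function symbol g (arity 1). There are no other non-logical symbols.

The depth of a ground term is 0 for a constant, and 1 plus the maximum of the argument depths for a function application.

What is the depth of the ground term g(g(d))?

2

depth(g(d)) = 1 + depth(d) = 1 + 0 = 1
depth(g(g(d))) = 1 + depth(g(d)) = 1 + 1 = 2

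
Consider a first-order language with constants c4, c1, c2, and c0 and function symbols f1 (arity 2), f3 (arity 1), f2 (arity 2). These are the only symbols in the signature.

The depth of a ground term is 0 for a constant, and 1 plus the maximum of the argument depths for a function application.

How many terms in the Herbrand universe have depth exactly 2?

3204

Let N_k count ground terms of depth at most k. Each non-constant term of depth ≤ k is some function symbol applied to depth-≤(k−1) arguments, giving N_k = 4 + N_{k-1}^2 + N_{k-1} + N_{k-1}^2.
N_0 = 4
N_1 = 4 + 4^2 + 4 + 4^2 = 40
N_2 = 4 + 40^2 + 40 + 40^2 = 3244
Terms of depth exactly 2: N_2 − N_1 = 3244 − 40 = 3204.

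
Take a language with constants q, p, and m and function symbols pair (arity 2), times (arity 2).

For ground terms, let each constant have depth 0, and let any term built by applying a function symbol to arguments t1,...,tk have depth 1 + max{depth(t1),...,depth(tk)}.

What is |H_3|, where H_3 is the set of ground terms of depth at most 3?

1566453

If N_k denotes the number of depth-≤k ground terms, the 3 constants give N_0 = 3, and each function symbol of arity r contributes N_{k-1}^r new terms at level k: N_k = 3 + N_{k-1}^2 + N_{k-1}^2.
N_0 = 3
N_1 = 3 + 3^2 + 3^2 = 21
N_2 = 3 + 21^2 + 21^2 = 885
N_3 = 3 + 885^2 + 885^2 = 1566453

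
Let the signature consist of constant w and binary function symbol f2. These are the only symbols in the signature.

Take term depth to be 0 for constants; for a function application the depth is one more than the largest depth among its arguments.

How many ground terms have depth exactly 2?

Let N_k = |{terms of depth ≤ k}|. Then N_0 = 1 and N_k = 1 + N_{k-1}^2 for k ≥ 1 (one summand per function symbol, arity giving the exponent).
N_0 = 1
N_1 = 1 + 1^2 = 2
N_2 = 1 + 2^2 = 5
Terms of depth exactly 2: N_2 − N_1 = 5 − 2 = 3.

3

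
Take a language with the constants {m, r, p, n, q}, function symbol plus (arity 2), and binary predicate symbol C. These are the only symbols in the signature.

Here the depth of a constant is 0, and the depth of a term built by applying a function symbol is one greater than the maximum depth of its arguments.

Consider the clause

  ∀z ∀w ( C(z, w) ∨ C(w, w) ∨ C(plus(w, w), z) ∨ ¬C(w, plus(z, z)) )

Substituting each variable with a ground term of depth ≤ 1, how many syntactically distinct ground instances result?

Ground terms of depth ≤ 1:
  Let N_k count ground terms of depth at most k. Each non-constant term of depth ≤ k is some function symbol applied to depth-≤(k−1) arguments, giving N_k = 5 + N_{k-1}^2.
  N_0 = 5
  N_1 = 5 + 5^2 = 30
So there are 30 ground terms available for substitution.
The body mentions every one of the 2 quantified variables; since ground terms form a free algebra, no two substitutions collapse to the same formula.
Number of ground instances = 30^2 = 900.

900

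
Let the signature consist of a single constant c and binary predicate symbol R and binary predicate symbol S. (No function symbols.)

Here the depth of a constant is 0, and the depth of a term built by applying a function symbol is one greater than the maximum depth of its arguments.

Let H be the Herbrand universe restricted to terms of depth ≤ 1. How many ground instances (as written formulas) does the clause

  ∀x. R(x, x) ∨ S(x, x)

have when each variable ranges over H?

Ground terms of depth ≤ 1:
  With no function symbols every ground term is a constant, so there is exactly 1 ground term at every depth bound.
  N_0 = 1
  N_1 = 1
  Explicitly: c.
So there is exactly 1 ground term available for substitution.
The variable x ranges independently over the available ground terms, and distinct assignments produce distinct instances.
Number of ground instances = 1.

1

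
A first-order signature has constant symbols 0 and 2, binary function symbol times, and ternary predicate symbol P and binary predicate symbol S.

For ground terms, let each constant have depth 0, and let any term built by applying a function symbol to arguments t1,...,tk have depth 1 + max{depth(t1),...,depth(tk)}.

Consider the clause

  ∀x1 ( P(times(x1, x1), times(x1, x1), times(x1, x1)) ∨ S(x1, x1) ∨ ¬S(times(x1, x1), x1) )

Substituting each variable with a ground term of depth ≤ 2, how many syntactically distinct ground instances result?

38

Ground terms of depth ≤ 2:
  Let N_k count ground terms of depth at most k. Each non-constant term of depth ≤ k is some function symbol applied to depth-≤(k−1) arguments, giving N_k = 2 + N_{k-1}^2.
  N_0 = 2
  N_1 = 2 + 2^2 = 6
  N_2 = 2 + 6^2 = 38
So there are 38 ground terms available for substitution.
The variable x1 ranges independently over the available ground terms, and distinct assignments produce distinct instances.
Number of ground instances = 38.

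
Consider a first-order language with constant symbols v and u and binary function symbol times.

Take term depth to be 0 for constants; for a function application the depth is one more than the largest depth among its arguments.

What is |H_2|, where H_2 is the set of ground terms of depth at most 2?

Write N_k for the number of ground terms of depth ≤ k. A term of depth ≤ k is either a constant or a function symbol applied to arguments of depth ≤ k−1, so N_k = 2 + N_{k-1}^2.
N_0 = 2
N_1 = 2 + 2^2 = 6
N_2 = 2 + 6^2 = 38

38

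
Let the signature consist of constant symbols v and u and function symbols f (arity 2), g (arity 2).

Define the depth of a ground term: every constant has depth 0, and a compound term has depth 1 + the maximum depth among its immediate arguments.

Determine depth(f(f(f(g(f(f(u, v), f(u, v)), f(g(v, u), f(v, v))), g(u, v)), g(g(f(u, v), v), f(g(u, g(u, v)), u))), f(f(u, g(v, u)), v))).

depth(f(u, v)) = 1 + max(0, 0) = 1
depth(f(f(u, v), f(u, v))) = 1 + max(1, 1) = 2
depth(g(v, u)) = 1 + max(0, 0) = 1
depth(f(v, v)) = 1 + max(0, 0) = 1
depth(f(g(v, u), f(v, v))) = 1 + max(1, 1) = 2
depth(g(f(f(u, v), f(u, v)), f(g(v, u), f(v, v)))) = 1 + max(2, 2) = 3
depth(g(u, v)) = 1 + max(0, 0) = 1
depth(f(g(f(f(u, v), f(u, v)), f(g(v, u), f(v, v))), g(u, v))) = 1 + max(3, 1) = 4
depth(g(f(u, v), v)) = 1 + max(1, 0) = 2
depth(g(u, g(u, v))) = 1 + max(0, 1) = 2
depth(f(g(u, g(u, v)), u)) = 1 + max(2, 0) = 3
depth(g(g(f(u, v), v), f(g(u, g(u, v)), u))) = 1 + max(2, 3) = 4
depth(f(f(g(f(f(u, v), f(u, v)), f(g(v, u), f(v, v))), g(u, v)), g(g(f(u, v), v), f(g(u, g(u, v)), u)))) = 1 + max(4, 4) = 5
depth(f(u, g(v, u))) = 1 + max(0, 1) = 2
depth(f(f(u, g(v, u)), v)) = 1 + max(2, 0) = 3
depth(f(f(f(g(f(f(u, v), f(u, v)), f(g(v, u), f(v, v))), g(u, v)), g(g(f(u, v), v), f(g(u, g(u, v)), u))), f(f(u, g(v, u)), v))) = 1 + max(5, 3) = 6

6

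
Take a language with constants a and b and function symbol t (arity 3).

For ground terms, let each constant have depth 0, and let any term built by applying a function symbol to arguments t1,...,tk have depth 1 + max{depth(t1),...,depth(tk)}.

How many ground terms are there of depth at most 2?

Count level by level. With function symbols t/3, the terms of depth ≤ k are the 2 constants together with each function applied to depth-≤(k−1) tuples, so N_k = 2 + N_{k-1}^3.
N_0 = 2
N_1 = 2 + 2^3 = 10
N_2 = 2 + 10^3 = 1002

1002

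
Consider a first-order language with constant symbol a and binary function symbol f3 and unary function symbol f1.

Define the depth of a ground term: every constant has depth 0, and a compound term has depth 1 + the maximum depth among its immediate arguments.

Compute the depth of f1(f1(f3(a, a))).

depth(f3(a, a)) = 1 + max(0, 0) = 1
depth(f1(f3(a, a))) = 1 + depth(f3(a, a)) = 1 + 1 = 2
depth(f1(f1(f3(a, a)))) = 1 + depth(f1(f3(a, a))) = 1 + 2 = 3

3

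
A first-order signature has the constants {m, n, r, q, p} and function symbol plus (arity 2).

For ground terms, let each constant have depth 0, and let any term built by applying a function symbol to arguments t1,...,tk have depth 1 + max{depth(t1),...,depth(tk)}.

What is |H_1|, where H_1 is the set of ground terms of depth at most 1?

30

Count level by level. With function symbols plus/2, the terms of depth ≤ k are the 5 constants together with each function applied to depth-≤(k−1) tuples, so N_k = 5 + N_{k-1}^2.
N_0 = 5
N_1 = 5 + 5^2 = 30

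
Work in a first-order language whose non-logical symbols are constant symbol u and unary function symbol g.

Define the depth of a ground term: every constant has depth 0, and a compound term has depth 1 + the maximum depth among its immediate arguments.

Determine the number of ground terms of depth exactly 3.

Let N_k count ground terms of depth at most k. Each non-constant term of depth ≤ k is some function symbol applied to depth-≤(k−1) arguments, giving N_k = 1 + N_{k-1}.
N_0 = 1
N_1 = 1 + 1 = 2
N_2 = 1 + 2 = 3
N_3 = 1 + 3 = 4
Terms of depth exactly 3: N_3 − N_2 = 4 − 3 = 1.

1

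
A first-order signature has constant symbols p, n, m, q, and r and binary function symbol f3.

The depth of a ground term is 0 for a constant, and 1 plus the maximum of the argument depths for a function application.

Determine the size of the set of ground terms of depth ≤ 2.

Let N_k = |{terms of depth ≤ k}|. Then N_0 = 5 and N_k = 5 + N_{k-1}^2 for k ≥ 1 (one summand per function symbol, arity giving the exponent).
N_0 = 5
N_1 = 5 + 5^2 = 30
N_2 = 5 + 30^2 = 905

905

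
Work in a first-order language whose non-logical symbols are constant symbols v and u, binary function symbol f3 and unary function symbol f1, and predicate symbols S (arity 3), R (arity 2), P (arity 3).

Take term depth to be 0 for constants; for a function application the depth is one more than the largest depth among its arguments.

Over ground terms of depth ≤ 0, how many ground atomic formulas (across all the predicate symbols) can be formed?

20

First count ground terms of depth ≤ 0.
Let N_k count ground terms of depth at most k. Each non-constant term of depth ≤ k is some function symbol applied to depth-≤(k−1) arguments, giving N_k = 2 + N_{k-1}^2 + N_{k-1}.
N_0 = 2
Explicitly: v, u.
So |H| = 2.
A ground atom is a predicate applied to a tuple of terms from H, so the count is the sum over predicates of |H|^arity:
  S: 2^3 = 8;  R: 2^2 = 4;  P: 2^3 = 8
Total ground atoms: 8 + 4 + 8 = 20.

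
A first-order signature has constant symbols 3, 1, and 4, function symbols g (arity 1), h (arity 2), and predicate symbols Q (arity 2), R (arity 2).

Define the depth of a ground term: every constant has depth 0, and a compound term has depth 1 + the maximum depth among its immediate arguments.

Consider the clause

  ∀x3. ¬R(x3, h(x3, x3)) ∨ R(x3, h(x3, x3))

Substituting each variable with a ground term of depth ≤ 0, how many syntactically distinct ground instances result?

Ground terms of depth ≤ 0:
  Count level by level. With function symbols g/1, h/2, the terms of depth ≤ k are the 3 constants together with each function applied to depth-≤(k−1) tuples, so N_k = 3 + N_{k-1} + N_{k-1}^2.
  N_0 = 3
So there are 3 ground terms available for substitution.
The variable x3 ranges independently over the available ground terms, and distinct assignments produce distinct instances.
Number of ground instances = 3.

3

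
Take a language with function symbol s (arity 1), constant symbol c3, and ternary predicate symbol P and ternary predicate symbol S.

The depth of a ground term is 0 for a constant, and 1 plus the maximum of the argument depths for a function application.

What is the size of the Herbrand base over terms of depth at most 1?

16

First count ground terms of depth ≤ 1.
If N_k denotes the number of depth-≤k ground terms, the 1 constant gives N_0 = 1, and each function symbol of arity r contributes N_{k-1}^r new terms at level k: N_k = 1 + N_{k-1}.
N_0 = 1
N_1 = 1 + 1 = 2
Explicitly: c3, s(c3).
So |H| = 2.
Ground atoms are formed by filling each argument slot of a predicate with a term from H, so an r-ary predicate gives |H|^r atoms:
  P: 2^3 = 8;  S: 2^3 = 8
Total ground atoms: 8 + 8 = 16.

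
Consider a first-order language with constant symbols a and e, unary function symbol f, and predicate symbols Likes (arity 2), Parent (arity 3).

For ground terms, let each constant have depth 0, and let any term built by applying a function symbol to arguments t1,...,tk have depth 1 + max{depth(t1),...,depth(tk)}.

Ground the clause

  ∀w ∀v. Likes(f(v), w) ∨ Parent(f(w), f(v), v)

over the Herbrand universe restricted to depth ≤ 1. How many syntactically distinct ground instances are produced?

16

Ground terms of depth ≤ 1:
  If N_k denotes the number of depth-≤k ground terms, the 2 constants give N_0 = 2, and each function symbol of arity r contributes N_{k-1}^r new terms at level k: N_k = 2 + N_{k-1}.
  N_0 = 2
  N_1 = 2 + 2 = 4
  Explicitly: a, e, f(a), f(e).
So there are 4 ground terms available for substitution.
There are 2 variables to instantiate (w, v), each occurring in at least one literal, so different choices give different ground instances.
Number of ground instances = 4^2 = 16.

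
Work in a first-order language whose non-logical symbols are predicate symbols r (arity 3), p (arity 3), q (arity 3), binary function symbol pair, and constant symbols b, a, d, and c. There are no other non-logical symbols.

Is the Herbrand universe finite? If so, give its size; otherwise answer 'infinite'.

infinite

The signature has at least one function symbol (pair, arity 2) and at least one constant (b).
Iterating pair gives infinitely many distinct ground terms: b, pair(b, b), pair(pair(b, b), pair(b, b)), ...
So the Herbrand universe is infinite.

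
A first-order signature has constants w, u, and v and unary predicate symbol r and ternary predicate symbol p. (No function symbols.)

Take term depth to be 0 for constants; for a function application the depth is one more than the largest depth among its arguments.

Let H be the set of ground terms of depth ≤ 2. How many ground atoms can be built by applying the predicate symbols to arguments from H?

First count ground terms of depth ≤ 2.
With no function symbols every ground term is a constant, so there are exactly 3 ground terms at every depth bound.
N_0 = 3
N_1 = 3
N_2 = 3
Explicitly: w, u, v.
So |H| = 3.
Each predicate of arity r yields |H|^r ground atoms (one per choice of an r-tuple from H):
  r: 3;  p: 3^3 = 27
Total ground atoms: 3 + 27 = 30.

30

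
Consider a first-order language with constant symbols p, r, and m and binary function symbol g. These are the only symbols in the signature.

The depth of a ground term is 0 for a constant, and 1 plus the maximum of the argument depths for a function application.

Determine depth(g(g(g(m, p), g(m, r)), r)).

3

depth(g(m, p)) = 1 + max(0, 0) = 1
depth(g(m, r)) = 1 + max(0, 0) = 1
depth(g(g(m, p), g(m, r))) = 1 + max(1, 1) = 2
depth(g(g(g(m, p), g(m, r)), r)) = 1 + max(2, 0) = 3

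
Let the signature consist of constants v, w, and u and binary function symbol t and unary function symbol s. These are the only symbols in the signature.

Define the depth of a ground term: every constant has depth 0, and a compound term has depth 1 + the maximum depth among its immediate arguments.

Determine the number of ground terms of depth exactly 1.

12

If N_k denotes the number of depth-≤k ground terms, the 3 constants give N_0 = 3, and each function symbol of arity r contributes N_{k-1}^r new terms at level k: N_k = 3 + N_{k-1}^2 + N_{k-1}.
N_0 = 3
N_1 = 3 + 3^2 + 3 = 15
Terms of depth exactly 1: N_1 − N_0 = 15 − 3 = 12.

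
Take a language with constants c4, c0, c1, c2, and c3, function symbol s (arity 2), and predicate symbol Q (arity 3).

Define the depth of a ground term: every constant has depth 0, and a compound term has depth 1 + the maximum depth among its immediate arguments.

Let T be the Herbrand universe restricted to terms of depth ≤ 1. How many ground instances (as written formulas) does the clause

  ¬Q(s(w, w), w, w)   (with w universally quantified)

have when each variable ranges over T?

30

Ground terms of depth ≤ 1:
  Count level by level. With function symbols s/2, the terms of depth ≤ k are the 5 constants together with each function applied to depth-≤(k−1) tuples, so N_k = 5 + N_{k-1}^2.
  N_0 = 5
  N_1 = 5 + 5^2 = 30
So there are 30 ground terms available for substitution.
The clause has 1 distinct variable (w), which appears in the body. In the free term algebra distinct substitutions yield syntactically distinct ground instances.
Number of ground instances = 30.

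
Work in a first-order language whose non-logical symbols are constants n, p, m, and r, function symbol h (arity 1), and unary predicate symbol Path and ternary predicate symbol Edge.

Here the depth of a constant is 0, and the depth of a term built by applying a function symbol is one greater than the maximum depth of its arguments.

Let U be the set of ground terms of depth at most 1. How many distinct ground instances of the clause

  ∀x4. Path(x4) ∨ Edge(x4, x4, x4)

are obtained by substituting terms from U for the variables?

8

Ground terms of depth ≤ 1:
  Write N_k for the number of ground terms of depth ≤ k. A term of depth ≤ k is either a constant or a function symbol applied to arguments of depth ≤ k−1, so N_k = 4 + N_{k-1}.
  N_0 = 4
  N_1 = 4 + 4 = 8
So there are 8 ground terms available for substitution.
The clause has 1 distinct variable (x4), which appears in the body. In the free term algebra distinct substitutions yield syntactically distinct ground instances.
Number of ground instances = 8.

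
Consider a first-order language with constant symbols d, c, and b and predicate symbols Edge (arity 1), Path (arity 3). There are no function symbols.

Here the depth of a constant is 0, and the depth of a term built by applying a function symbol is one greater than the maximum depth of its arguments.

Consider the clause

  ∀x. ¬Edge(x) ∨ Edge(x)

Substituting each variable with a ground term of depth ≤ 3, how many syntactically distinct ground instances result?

Ground terms of depth ≤ 3:
  With no function symbols every ground term is a constant, so there are exactly 3 ground terms at every depth bound.
  N_0 = 3
  N_1 = 3
  N_2 = 3
  N_3 = 3
So there are 3 ground terms available for substitution.
The clause has 1 distinct variable (x), which appears in the body. In the free term algebra distinct substitutions yield syntactically distinct ground instances.
Number of ground instances = 3.

3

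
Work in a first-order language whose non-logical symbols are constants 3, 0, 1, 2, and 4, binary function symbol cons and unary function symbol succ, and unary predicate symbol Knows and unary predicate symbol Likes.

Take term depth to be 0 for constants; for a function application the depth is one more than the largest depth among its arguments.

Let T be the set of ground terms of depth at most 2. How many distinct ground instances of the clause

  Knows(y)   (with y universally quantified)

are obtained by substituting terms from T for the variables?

1265

Ground terms of depth ≤ 2:
  If N_k denotes the number of depth-≤k ground terms, the 5 constants give N_0 = 5, and each function symbol of arity r contributes N_{k-1}^r new terms at level k: N_k = 5 + N_{k-1}^2 + N_{k-1}.
  N_0 = 5
  N_1 = 5 + 5^2 + 5 = 35
  N_2 = 5 + 35^2 + 35 = 1265
So there are 1265 ground terms available for substitution.
The variable y ranges independently over the available ground terms, and distinct assignments produce distinct instances.
Number of ground instances = 1265.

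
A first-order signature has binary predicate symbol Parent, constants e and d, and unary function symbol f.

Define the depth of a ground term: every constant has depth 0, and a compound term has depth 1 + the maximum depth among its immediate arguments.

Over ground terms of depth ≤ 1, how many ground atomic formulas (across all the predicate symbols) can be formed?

16

First count ground terms of depth ≤ 1.
Count level by level. With function symbols f/1, the terms of depth ≤ k are the 2 constants together with each function applied to depth-≤(k−1) tuples, so N_k = 2 + N_{k-1}.
N_0 = 2
N_1 = 2 + 2 = 4
Explicitly: e, d, f(e), f(d).
So |H| = 4.
For each predicate symbol, the number of ground atoms is |H| raised to its arity; summing:
  Parent: 4^2 = 16
Total ground atoms: 16.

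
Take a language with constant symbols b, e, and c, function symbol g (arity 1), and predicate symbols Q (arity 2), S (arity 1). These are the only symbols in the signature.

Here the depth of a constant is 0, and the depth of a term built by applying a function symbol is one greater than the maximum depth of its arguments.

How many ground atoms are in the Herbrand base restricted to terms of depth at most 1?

42

First count ground terms of depth ≤ 1.
Let N_k = |{terms of depth ≤ k}|. Then N_0 = 3 and N_k = 3 + N_{k-1} for k ≥ 1 (one summand per function symbol, arity giving the exponent).
N_0 = 3
N_1 = 3 + 3 = 6
Explicitly: b, e, c, g(b), g(e), g(c).
So |H| = 6.
For each predicate symbol, the number of ground atoms is |H| raised to its arity; summing:
  Q: 6^2 = 36;  S: 6
Total ground atoms: 36 + 6 = 42.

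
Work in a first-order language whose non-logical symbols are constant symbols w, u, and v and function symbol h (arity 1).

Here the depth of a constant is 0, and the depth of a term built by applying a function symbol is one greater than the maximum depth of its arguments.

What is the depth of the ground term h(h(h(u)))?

3

depth(h(u)) = 1 + depth(u) = 1 + 0 = 1
depth(h(h(u))) = 1 + depth(h(u)) = 1 + 1 = 2
depth(h(h(h(u)))) = 1 + depth(h(h(u))) = 1 + 2 = 3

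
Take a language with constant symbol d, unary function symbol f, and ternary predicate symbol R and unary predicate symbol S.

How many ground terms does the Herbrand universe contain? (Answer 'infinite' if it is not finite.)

The signature has at least one function symbol (f, arity 1) and at least one constant (d).
Iterating f gives infinitely many distinct ground terms: d, f(d), f(f(d)), ...
So the Herbrand universe is infinite.

infinite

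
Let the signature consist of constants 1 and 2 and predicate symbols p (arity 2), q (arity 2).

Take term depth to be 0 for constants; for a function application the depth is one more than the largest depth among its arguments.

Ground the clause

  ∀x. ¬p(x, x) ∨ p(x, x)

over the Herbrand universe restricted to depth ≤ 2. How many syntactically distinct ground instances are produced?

Ground terms of depth ≤ 2:
  With no function symbols every ground term is a constant, so there are exactly 2 ground terms at every depth bound.
  N_0 = 2
  N_1 = 2
  N_2 = 2
  Explicitly: 1, 2.
So there are 2 ground terms available for substitution.
There is 1 variable to instantiate (x),  occurring in at least one literal, so different choices give different ground instances.
Number of ground instances = 2.

2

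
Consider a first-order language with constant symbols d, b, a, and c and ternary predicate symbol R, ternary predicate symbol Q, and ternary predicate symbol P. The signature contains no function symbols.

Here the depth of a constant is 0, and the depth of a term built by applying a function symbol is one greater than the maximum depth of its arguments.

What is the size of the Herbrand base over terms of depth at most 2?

First count ground terms of depth ≤ 2.
With no function symbols every ground term is a constant, so there are exactly 4 ground terms at every depth bound.
N_0 = 4
N_1 = 4
N_2 = 4
So |H| = 4.
A ground atom is a predicate applied to a tuple of terms from H, so the count is the sum over predicates of |H|^arity:
  R: 4^3 = 64;  Q: 4^3 = 64;  P: 4^3 = 64
Total ground atoms: 64 + 64 + 64 = 192.

192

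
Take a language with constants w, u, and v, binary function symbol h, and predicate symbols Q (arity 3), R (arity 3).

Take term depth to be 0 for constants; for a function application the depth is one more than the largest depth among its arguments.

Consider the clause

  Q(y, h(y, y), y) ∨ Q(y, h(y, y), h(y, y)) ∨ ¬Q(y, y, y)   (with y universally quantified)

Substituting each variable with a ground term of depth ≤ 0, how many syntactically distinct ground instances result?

3

Ground terms of depth ≤ 0:
  Write N_k for the number of ground terms of depth ≤ k. A term of depth ≤ k is either a constant or a function symbol applied to arguments of depth ≤ k−1, so N_k = 3 + N_{k-1}^2.
  N_0 = 3
So there are 3 ground terms available for substitution.
The clause has 1 distinct variable (y), which appears in the body. In the free term algebra distinct substitutions yield syntactically distinct ground instances.
Number of ground instances = 3.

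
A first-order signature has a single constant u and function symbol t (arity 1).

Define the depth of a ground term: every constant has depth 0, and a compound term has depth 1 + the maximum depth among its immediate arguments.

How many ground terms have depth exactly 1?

Let N_k count ground terms of depth at most k. Each non-constant term of depth ≤ k is some function symbol applied to depth-≤(k−1) arguments, giving N_k = 1 + N_{k-1}.
N_0 = 1
N_1 = 1 + 1 = 2
Terms of depth exactly 1: N_1 − N_0 = 2 − 1 = 1.

1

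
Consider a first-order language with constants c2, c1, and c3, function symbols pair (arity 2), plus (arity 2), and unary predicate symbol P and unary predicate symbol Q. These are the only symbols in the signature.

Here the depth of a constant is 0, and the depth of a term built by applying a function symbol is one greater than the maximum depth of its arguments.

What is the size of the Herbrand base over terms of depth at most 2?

First count ground terms of depth ≤ 2.
Let N_k = |{terms of depth ≤ k}|. Then N_0 = 3 and N_k = 3 + N_{k-1}^2 + N_{k-1}^2 for k ≥ 1 (one summand per function symbol, arity giving the exponent).
N_0 = 3
N_1 = 3 + 3^2 + 3^2 = 21
N_2 = 3 + 21^2 + 21^2 = 885
So |H| = 885.
Ground atoms are formed by filling each argument slot of a predicate with a term from H, so an r-ary predicate gives |H|^r atoms:
  P: 885;  Q: 885
Total ground atoms: 885 + 885 = 1770.

1770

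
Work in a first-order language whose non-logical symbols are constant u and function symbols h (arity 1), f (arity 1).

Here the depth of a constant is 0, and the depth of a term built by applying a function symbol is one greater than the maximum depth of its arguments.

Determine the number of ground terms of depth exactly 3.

Let N_k = |{terms of depth ≤ k}|. Then N_0 = 1 and N_k = 1 + N_{k-1} + N_{k-1} for k ≥ 1 (one summand per function symbol, arity giving the exponent).
N_0 = 1
N_1 = 1 + 1 + 1 = 3
N_2 = 1 + 3 + 3 = 7
N_3 = 1 + 7 + 7 = 15
Terms of depth exactly 3: N_3 − N_2 = 15 − 7 = 8.

8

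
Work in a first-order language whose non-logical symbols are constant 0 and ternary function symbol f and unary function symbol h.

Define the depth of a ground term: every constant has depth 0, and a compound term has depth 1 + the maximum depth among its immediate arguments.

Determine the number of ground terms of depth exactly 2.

If N_k denotes the number of depth-≤k ground terms, the 1 constant gives N_0 = 1, and each function symbol of arity r contributes N_{k-1}^r new terms at level k: N_k = 1 + N_{k-1}^3 + N_{k-1}.
N_0 = 1
N_1 = 1 + 1^3 + 1 = 3
N_2 = 1 + 3^3 + 3 = 31
Terms of depth exactly 2: N_2 − N_1 = 31 − 3 = 28.

28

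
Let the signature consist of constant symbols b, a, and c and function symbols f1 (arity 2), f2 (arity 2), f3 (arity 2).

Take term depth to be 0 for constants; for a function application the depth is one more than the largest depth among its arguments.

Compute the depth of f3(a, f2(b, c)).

depth(f2(b, c)) = 1 + max(0, 0) = 1
depth(f3(a, f2(b, c))) = 1 + max(0, 1) = 2

2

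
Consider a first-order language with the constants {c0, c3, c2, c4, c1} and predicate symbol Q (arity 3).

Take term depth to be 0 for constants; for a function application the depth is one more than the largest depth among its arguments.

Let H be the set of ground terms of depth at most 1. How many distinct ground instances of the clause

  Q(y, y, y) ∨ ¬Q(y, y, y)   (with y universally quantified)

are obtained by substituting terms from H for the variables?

5

Ground terms of depth ≤ 1:
  With no function symbols every ground term is a constant, so there are exactly 5 ground terms at every depth bound.
  N_0 = 5
  N_1 = 5
  Explicitly: c0, c3, c2, c4, c1.
So there are 5 ground terms available for substitution.
The variable y ranges independently over the available ground terms, and distinct assignments produce distinct instances.
Number of ground instances = 5.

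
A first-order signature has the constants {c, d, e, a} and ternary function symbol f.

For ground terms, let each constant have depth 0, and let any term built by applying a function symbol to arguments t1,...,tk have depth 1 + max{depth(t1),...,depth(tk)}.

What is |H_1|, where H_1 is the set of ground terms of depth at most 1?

68

Count level by level. With function symbols f/3, the terms of depth ≤ k are the 4 constants together with each function applied to depth-≤(k−1) tuples, so N_k = 4 + N_{k-1}^3.
N_0 = 4
N_1 = 4 + 4^3 = 68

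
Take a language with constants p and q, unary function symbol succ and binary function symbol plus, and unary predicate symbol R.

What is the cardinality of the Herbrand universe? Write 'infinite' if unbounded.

infinite

The signature has at least one function symbol (succ, arity 1) and at least one constant (p).
Iterating succ gives infinitely many distinct ground terms: p, succ(p), succ(succ(p)), ...
So the Herbrand universe is infinite.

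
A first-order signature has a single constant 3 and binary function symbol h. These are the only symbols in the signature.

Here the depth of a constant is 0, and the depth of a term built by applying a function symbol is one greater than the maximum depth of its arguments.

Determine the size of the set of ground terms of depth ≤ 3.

26

Count level by level. With function symbols h/2, the terms of depth ≤ k are the 1 constant together with each function applied to depth-≤(k−1) tuples, so N_k = 1 + N_{k-1}^2.
N_0 = 1
N_1 = 1 + 1^2 = 2
N_2 = 1 + 2^2 = 5
N_3 = 1 + 5^2 = 26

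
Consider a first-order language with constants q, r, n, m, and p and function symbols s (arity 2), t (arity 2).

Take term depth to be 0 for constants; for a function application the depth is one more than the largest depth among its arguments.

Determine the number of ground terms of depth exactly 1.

Write N_k for the number of ground terms of depth ≤ k. A term of depth ≤ k is either a constant or a function symbol applied to arguments of depth ≤ k−1, so N_k = 5 + N_{k-1}^2 + N_{k-1}^2.
N_0 = 5
N_1 = 5 + 5^2 + 5^2 = 55
Terms of depth exactly 1: N_1 − N_0 = 55 − 5 = 50.

50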